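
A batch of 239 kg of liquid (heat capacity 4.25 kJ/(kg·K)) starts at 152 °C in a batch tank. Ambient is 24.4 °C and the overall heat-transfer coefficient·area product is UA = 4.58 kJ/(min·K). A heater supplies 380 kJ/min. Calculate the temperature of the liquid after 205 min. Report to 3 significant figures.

125 °C

M c_p dT/dt = −UA(T − T_amb) + Q̇.
dT/dt = (T_ss − T)/τ with T_ss = T_amb + Q̇/UA = 24.4 + 380/4.58 = 107.37 °C, τ = M c_p/UA = 239·4.25/4.58 = 221.78 min.
Solution: T(t) = T_ss + (T₀ − T_ss) e^(−t/τ).
T(205) = 107.37 + (44.631)·0.39679 = 125.08 °C.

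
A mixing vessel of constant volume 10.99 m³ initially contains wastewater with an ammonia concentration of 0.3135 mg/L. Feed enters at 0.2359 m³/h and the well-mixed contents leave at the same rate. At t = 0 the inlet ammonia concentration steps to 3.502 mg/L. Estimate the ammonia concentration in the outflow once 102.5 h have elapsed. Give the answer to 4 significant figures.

3.149 mg/L

Mass balance on the solute (V constant): V dC/dt = Q(C_in − C).
Rewrite as dC/dt + C/τ = C_in/τ, τ = V/Q = 46.5875 h.
This is linear first-order; C(t) = C_in + (C₀ − C_in) e^(−t/τ).
C(102.5) = 3.502 + (0.3135 − 3.502)·e^(−102.5/46.5875) = 3.502 + (-3.18850)·0.110786 = 3.14876 mg/L.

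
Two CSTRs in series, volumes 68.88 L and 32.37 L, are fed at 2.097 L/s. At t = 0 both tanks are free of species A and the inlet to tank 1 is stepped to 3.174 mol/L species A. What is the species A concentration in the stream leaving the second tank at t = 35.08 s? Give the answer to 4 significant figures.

1.406 mol/L

Species balance on tank i: dCᵢ/dt = (Cᵢ₋₁ − Cᵢ)/τᵢ with τᵢ = Vᵢ/Q.
τ₁ = 68.88/2.097 = 32.8469 s; τ₂ = 32.37/2.097 = 15.4363 s.
Tank 1: C₁ = C_in(1 − e^(−t/τ₁)). Tank 2 (τ₁ ≠ τ₂): C₂ = C_in[1 − (τ₁ e^(−t/τ₁) − τ₂ e^(−t/τ₂))/(τ₁ − τ₂)].
At t = 35.08: e^(−t/τ₁) = 0.343701, e^(−t/τ₂) = 0.103048.
C₂ = 3.174·[1 − (32.8469·0.343701 − 15.4363·0.103048)/(17.4106)] = 3.174·0.442935 = 1.40588 mol/L.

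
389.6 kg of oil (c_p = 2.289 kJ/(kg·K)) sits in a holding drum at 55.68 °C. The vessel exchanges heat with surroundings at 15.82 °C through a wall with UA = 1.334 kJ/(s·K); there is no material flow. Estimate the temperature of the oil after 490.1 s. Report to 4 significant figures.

34.97 °C

M c_p dT/dt = −UA(T − T_amb).
dT/dt = (T_ss − T)/τ with T_ss = T_amb = 15.8200 °C, τ = M c_p/UA = 389.6·2.289/1.334 = 668.512 s.
T approaches T_ss exponentially: T(t) = T_ss + (T₀ − T_ss) e^(−t/τ).
T(490.1) = 15.8200 + (39.8600)·0.480407 = 34.9690 °C.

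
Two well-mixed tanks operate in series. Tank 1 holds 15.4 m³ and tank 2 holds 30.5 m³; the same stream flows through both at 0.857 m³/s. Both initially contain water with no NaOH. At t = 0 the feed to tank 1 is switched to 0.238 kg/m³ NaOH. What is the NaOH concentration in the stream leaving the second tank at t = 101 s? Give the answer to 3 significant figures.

0.211 kg/m³

Time constants: τᵢ = Vᵢ/Q for each well-mixed tank.
τ₁ = 15.4/0.857 = 17.970 s; τ₂ = 30.5/0.857 = 35.589 s.
Tank 1: C₁ = C_in(1 − e^(−t/τ₁)). Tank 2 (τ₁ ≠ τ₂): C₂ = C_in[1 − (τ₁ e^(−t/τ₁) − τ₂ e^(−t/τ₂))/(τ₁ − τ₂)].
At t = 101: e^(−t/τ₁) = 0.0036225, e^(−t/τ₂) = 0.058546.
C₂ = 0.238·[1 − (17.970·0.0036225 − 35.589·0.058546)/(-17.620)] = 0.238·0.88544 = 0.21073 kg/m³.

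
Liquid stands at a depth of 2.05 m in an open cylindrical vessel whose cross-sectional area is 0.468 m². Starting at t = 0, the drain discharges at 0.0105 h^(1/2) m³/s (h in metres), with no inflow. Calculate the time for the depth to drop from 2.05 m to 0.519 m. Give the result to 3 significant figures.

A dh/dt = −Q_out = −0.0105 √h.
This is separable: 2 d(√h)/dt = −0.0105/A, so √h = √h₀ − (0.0105/(2A)) t.
t = 2A(√h₀ − √h)/0.0105 = 2·0.468·(√2.05 − √0.519)/0.0105
  = 0.93600 × (1.4318 − 0.72042) / 0.0105 = 63.413 s.

63.4 s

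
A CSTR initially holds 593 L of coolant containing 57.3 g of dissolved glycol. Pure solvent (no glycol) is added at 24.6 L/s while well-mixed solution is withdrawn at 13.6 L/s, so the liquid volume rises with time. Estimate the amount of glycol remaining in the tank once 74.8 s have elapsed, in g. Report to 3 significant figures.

19.5 g

Let m(t) be the amount of glycol. Volume: V(t) = V₀ + (Q_in − Q_out) t = 593 + 11.000 t; V(74.8) = 1415.8 L.
Species balance (pure solvent in): dm/dt = −Q_out · m/V(t).
Separate: dm/m = −Q_out dt/V(t) ⇒ ln(m/m₀) = −(Q_out/(Q_in−Q_out)) ln(V/V₀).
m = m₀ (V₀/V)^(Q_out/(Q_in−Q_out)) = 57.3 × (593/1415.8)^(1.2364) = 19.538 g.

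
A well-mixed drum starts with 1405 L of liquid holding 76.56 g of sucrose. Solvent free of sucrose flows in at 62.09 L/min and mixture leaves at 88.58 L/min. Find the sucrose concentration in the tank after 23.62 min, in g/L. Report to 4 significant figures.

Total volume: dV/dt = Q_in − Q_out = -26.4900 L/min, so V(t) = 1405 − 26.4900 t and V(23.62) = 779.306 L.
Solute balance: dm/dt = 0 − Q_out C = −Q_out m/V(t).
Separate: dm/m = −Q_out dt/V(t) ⇒ ln(m/m₀) = −(Q_out/(Q_in−Q_out)) ln(V/V₀).
m = m₀ (V₀/V)^(Q_out/(Q_in−Q_out)) = 76.56 × (1405/779.306)^(-3.34390) = 10.6677 g.
C = m/V = 10.6677/779.306 = 0.0136887 g/L.

0.01369 g/L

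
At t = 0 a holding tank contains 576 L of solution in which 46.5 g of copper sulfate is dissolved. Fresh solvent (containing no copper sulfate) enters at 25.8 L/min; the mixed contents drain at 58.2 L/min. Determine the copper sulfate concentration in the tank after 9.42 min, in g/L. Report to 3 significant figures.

0.0443 g/L

Total volume: dV/dt = Q_in − Q_out = -32.400 L/min, so V(t) = 576 − 32.400 t and V(9.42) = 270.79 L.
Solute balance: dm/dt = 0 − Q_out C = −Q_out m/V(t).
Separate: dm/m = −Q_out dt/V(t) ⇒ ln(m/m₀) = −(Q_out/(Q_in−Q_out)) ln(V/V₀).
m = m₀ (V₀/V)^(Q_out/(Q_in−Q_out)) = 46.5 × (576/270.79)^(-1.7963) = 11.985 g.
C = m/V = 11.985/270.79 = 0.044260 g/L.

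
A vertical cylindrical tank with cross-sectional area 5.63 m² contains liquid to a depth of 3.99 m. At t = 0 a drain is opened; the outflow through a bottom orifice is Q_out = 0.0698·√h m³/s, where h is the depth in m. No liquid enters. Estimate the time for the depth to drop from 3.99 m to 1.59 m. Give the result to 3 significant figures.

A dh/dt = −Q_out = −0.0698 √h.
This is separable: 2 d(√h)/dt = −0.0698/A, so √h = √h₀ − (0.0698/(2A)) t.
t = 2A(√h₀ − √h)/0.0698 = 2·5.63·(√3.99 − √1.59)/0.0698
  = 11.260 × (1.9975 − 1.2610) / 0.0698 = 118.82 s.

119 s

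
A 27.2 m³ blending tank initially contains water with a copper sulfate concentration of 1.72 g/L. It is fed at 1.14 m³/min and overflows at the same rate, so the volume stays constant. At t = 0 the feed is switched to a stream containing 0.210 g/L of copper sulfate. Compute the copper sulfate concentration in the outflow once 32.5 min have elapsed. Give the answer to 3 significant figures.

0.597 g/L

Mass balance on the solute (V constant): V dC/dt = Q(C_in − C).
Time constant τ = V/Q = 27.2/1.14 = 23.860 min.
Solution: C(t) = C_in + (C₀ − C_in) e^(−t/τ).
C(32.5) = 0.210 + (1.72 − 0.210)·e^(−32.5/23.860) = 0.210 + (1.5100)·0.25611 = 0.59673 g/L.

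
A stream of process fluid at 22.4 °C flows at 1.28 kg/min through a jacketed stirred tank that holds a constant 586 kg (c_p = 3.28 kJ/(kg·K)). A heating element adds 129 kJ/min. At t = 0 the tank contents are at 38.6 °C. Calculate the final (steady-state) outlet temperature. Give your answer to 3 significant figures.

53.1 °C

Unsteady energy balance on the tank contents: M c_p dT/dt = ṁ c_p (T_in − T) + 129.
At steady state dT/dt = 0 ⇒ T_ss = T_in + Q̇/(ṁ c_p) = 22.4 + 129/(1.28·3.28) = 53.126 °C.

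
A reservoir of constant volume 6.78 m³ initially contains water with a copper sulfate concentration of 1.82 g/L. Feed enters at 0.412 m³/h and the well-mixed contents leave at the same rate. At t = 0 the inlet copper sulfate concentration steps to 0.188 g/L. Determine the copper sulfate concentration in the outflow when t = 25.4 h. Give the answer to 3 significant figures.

0.537 g/L

Transient balance on the dissolved component: V dC/dt = Q(C_in − C).
So dC/dt = (C_in − C)/τ with τ = V/Q = 6.78/0.412 = 16.456 h.
Solution: C(t) = C_in + (C₀ − C_in) e^(−t/τ).
C(25.4) = 0.188 + (1.82 − 0.188)·e^(−25.4/16.456) = 0.188 + (1.6320)·0.21364 = 0.53665 g/L.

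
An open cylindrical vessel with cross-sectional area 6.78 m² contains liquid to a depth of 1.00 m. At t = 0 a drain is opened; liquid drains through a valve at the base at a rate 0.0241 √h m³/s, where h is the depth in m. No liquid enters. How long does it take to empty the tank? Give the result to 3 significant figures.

Accumulation of liquid (constant cross-section A): A dh/dt = −0.0241 √h.
Separate and integrate: 2(√h − √h₀) = −(0.0241/A) t.
Set h = 0: 2√h₀ = (0.0241/A) t_empty ⇒ t_empty = 2A√h₀/0.0241.
t_empty = 2·6.78·√1.00/0.0241 = 13.560·1.0000/0.0241 = 562.66 s.

563 s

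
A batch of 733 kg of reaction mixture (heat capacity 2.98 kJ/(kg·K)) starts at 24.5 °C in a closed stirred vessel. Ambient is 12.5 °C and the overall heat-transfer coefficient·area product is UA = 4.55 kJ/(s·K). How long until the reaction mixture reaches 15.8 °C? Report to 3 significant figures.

620 s

Energy balance: M c_p dT/dt = −UA(T − T_amb).
τ = M c_p/UA = 480.07 s; T_ss = T_amb = 12.500 °C.
T(t) = T_ss + (T₀ − T_ss)e^(−t/τ); set T = 15.8:
t = −τ ln[(T − T_ss)/(T₀ − T_ss)] = −480.07 · ln(0.27500) = 619.77 s.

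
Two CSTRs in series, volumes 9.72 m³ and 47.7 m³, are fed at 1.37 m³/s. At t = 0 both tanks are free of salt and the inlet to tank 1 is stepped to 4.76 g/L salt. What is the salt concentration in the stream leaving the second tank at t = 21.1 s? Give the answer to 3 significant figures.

1.56 g/L

Species balance on tank i: dCᵢ/dt = (Cᵢ₋₁ − Cᵢ)/τᵢ with τᵢ = Vᵢ/Q.
τ₁ = 9.72/1.37 = 7.0949 s; τ₂ = 47.7/1.37 = 34.818 s.
Tank 1: C₁ = C_in(1 − e^(−t/τ₁)). Tank 2 (τ₁ ≠ τ₂): C₂ = C_in[1 − (τ₁ e^(−t/τ₁) − τ₂ e^(−t/τ₂))/(τ₁ − τ₂)].
At t = 21.1: e^(−t/τ₁) = 0.051100, e^(−t/τ₂) = 0.54552.
C₂ = 4.76·[1 − (7.0949·0.051100 − 34.818·0.54552)/(-27.723)] = 4.76·0.32795 = 1.5610 g/L.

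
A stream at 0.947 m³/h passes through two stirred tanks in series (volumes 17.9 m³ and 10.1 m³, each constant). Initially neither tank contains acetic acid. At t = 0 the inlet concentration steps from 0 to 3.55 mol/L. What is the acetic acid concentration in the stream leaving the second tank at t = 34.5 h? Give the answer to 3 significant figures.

Time constants: τᵢ = Vᵢ/Q for each well-mixed tank.
τ₁ = 17.9/0.947 = 18.902 h; τ₂ = 10.1/0.947 = 10.665 h.
Solving the cascade with C₁(0)=C₂(0)=0 gives C₂(t) = C_in[1 − (τ₁ e^(−t/τ₁) − τ₂ e^(−t/τ₂))/(τ₁ − τ₂)].
At t = 34.5: e^(−t/τ₁) = 0.16118, e^(−t/τ₂) = 0.039368.
C₂ = 3.55·[1 − (18.902·0.16118 − 10.665·0.039368)/(8.2365)] = 3.55·0.68109 = 2.4179 mol/L.

2.42 mol/L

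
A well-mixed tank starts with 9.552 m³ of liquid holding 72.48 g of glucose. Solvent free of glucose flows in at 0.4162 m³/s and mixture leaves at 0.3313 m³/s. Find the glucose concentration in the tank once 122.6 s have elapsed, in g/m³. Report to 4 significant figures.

0.2046 g/m³

Total volume: dV/dt = Q_in − Q_out = 0.0849000 m³/s, so V(t) = 9.552 + 0.0849000 t and V(122.6) = 19.9607 m³.
No glucose enters, so dm/dt = −Q_out · (m/V).
Separate: dm/m = −Q_out dt/V(t) ⇒ ln(m/m₀) = −(Q_out/(Q_in−Q_out)) ln(V/V₀).
m = m₀ (V₀/V)^(Q_out/(Q_in−Q_out)) = 72.48 × (9.552/19.9607)^(3.90224) = 4.08489 g.
C = m/V = 4.08489/19.9607 = 0.204646 g/m³.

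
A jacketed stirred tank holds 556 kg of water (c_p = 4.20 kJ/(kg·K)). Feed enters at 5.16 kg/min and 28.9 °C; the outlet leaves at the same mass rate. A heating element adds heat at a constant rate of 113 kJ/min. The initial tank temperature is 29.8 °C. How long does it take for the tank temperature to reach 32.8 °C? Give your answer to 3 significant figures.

128 min

M c_p dT/dt = ṁ c_p (T_in − T) + Q̇.
τ = M/ṁ = 107.75 min; T_ss = T_in + Q̇/(ṁ c_p) = 34.114 °C.
T(t) = T_ss + (T₀ − T_ss) e^(−t/τ). Set T = 32.8:
e^(−t/τ) = (32.8 − 34.114)/(29.8 − 34.114) = 0.30461
t = −107.75 · ln(0.30461) = 128.09 min.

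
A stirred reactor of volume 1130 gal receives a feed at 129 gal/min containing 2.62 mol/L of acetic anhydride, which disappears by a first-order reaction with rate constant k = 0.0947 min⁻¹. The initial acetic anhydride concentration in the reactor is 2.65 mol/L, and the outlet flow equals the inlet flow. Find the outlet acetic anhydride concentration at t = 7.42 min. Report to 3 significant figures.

V dC/dt = Q(C_in − C) − k V C.
This is linear with rate a = Q/V + k = 0.20886 min⁻¹.
C_ss = Q C_in/(Q + kV) = 1.4321 mol/L; C(t) = C_ss + (C₀ − C_ss) e^(−a t).
C(7.42) = 1.4321 + (1.2179)·e^(−0.20886·7.42) = 1.4321 + (1.2179)·0.21230 = 1.6906 mol/L.

1.69 mol/L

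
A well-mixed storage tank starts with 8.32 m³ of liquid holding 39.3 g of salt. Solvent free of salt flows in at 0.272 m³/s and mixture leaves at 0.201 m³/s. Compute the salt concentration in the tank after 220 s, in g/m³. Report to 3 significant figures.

Let m(t) be the amount of salt. Volume: V(t) = V₀ + (Q_in − Q_out) t = 8.32 + 0.071000 t; V(220) = 23.940 m³.
No salt enters, so dm/dt = −Q_out · (m/V).
dm/m = −Q_out dt/(V₀ + 0.071000 t); integrating gives ln(m/m₀) = −(Q_out/(Q_in−Q_out)) ln(V/V₀).
m = m₀ (V₀/V)^(Q_out/(Q_in−Q_out)) = 39.3 × (8.32/23.940)^(2.8310) = 1.9723 g.
C = m/V = 1.9723/23.940 = 0.082384 g/m³.

0.0824 g/m³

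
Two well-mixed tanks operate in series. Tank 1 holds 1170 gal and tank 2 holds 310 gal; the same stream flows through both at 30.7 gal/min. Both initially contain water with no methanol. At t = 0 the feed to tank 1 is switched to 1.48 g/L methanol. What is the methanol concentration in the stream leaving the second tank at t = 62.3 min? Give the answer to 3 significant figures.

1.09 g/L

Species balance on tank i: dCᵢ/dt = (Cᵢ₋₁ − Cᵢ)/τᵢ with τᵢ = Vᵢ/Q.
τ₁ = 1170/30.7 = 38.111 min; τ₂ = 310/30.7 = 10.098 min.
Tank 1: C₁ = C_in(1 − e^(−t/τ₁)). Tank 2 (τ₁ ≠ τ₂): C₂ = C_in[1 − (τ₁ e^(−t/τ₁) − τ₂ e^(−t/τ₂))/(τ₁ − τ₂)].
At t = 62.3: e^(−t/τ₁) = 0.19501, e^(−t/τ₂) = 0.0020918.
C₂ = 1.48·[1 − (38.111·0.19501 − 10.098·0.0020918)/(28.013)] = 1.48·0.73545 = 1.0885 g/L.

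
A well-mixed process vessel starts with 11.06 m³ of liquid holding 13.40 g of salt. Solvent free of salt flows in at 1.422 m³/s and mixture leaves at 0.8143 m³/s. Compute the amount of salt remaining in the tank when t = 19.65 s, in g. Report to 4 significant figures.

5.023 g

Let m(t) be the amount of salt. Volume: V(t) = V₀ + (Q_in − Q_out) t = 11.06 + 0.607700 t; V(19.65) = 23.0013 m³.
No salt enters, so dm/dt = −Q_out · (m/V).
Separate: dm/m = −Q_out dt/V(t) ⇒ ln(m/m₀) = −(Q_out/(Q_in−Q_out)) ln(V/V₀).
m = m₀ (V₀/V)^(Q_out/(Q_in−Q_out)) = 13.40 × (11.06/23.0013)^(1.33997) = 5.02340 g.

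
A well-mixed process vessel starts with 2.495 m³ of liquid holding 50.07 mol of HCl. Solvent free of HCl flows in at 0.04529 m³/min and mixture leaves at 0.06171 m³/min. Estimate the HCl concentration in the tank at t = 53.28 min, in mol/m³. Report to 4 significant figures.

6.099 mol/m³

Let m(t) be the amount of HCl. Volume: V(t) = V₀ + (Q_in − Q_out) t = 2.495 − 0.0164200 t; V(53.28) = 1.62014 m³.
Species balance (pure solvent in): dm/dt = −Q_out · m/V(t).
dm/m = −Q_out dt/(V₀ − 0.0164200 t); integrating gives ln(m/m₀) = −(Q_out/(Q_in−Q_out)) ln(V/V₀).
m = m₀ (V₀/V)^(Q_out/(Q_in−Q_out)) = 50.07 × (2.495/1.62014)^(-3.75822) = 9.88202 mol.
C = m/V = 9.88202/1.62014 = 6.09948 mol/m³.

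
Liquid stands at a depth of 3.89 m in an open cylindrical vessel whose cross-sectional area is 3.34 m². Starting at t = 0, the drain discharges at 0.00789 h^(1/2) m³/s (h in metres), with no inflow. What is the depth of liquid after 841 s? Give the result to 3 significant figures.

Unsteady balance on liquid volume: A dh/dt = −0.00789 √h.
This is separable: 2 d(√h)/dt = −0.00789/A, so √h = √h₀ − (0.00789/(2A)) t.
√h = √3.89 − 0.00789·841/(2·3.34) = 1.9723 − 0.99334 = 0.97897.
h = 0.97897² = 0.95839 m.

0.958 m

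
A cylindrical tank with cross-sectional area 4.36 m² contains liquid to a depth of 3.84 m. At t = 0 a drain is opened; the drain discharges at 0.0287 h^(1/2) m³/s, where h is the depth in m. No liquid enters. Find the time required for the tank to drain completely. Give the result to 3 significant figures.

595 s

A dh/dt = −Q_out = −0.0287 √h.
∫ h^(−1/2) dh = −(0.0287/A) ∫ dt, giving 2√h = 2√h₀ − (0.0287/A) t.
Set h = 0: 2√h₀ = (0.0287/A) t_empty ⇒ t_empty = 2A√h₀/0.0287.
t_empty = 2·4.36·√3.84/0.0287 = 8.7200·1.9596/0.0287 = 595.39 s.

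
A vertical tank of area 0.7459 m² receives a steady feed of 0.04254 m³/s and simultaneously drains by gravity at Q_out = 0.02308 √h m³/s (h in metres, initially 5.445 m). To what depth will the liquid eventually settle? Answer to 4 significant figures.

Level balance: A dh/dt = 0.04254 − 0.02308 √h. Setting dh/dt = 0:
Q_in = 0.02308 √h_ss ⇒ √h_ss = 0.04254/0.02308 = 1.84315.
h_ss = 1.84315² = 3.39722 m. (Since h₀ = 5.445 m > h_ss, the level will fall toward this value.)

3.397 m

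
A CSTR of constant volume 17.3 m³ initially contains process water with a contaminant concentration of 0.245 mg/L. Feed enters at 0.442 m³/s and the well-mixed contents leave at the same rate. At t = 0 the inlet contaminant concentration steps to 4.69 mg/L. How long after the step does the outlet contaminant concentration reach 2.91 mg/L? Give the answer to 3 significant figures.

35.8 s

Species balance on the tank: V dC/dt = Q(C_in − C), so τ = V/Q = 39.140 s.
C(t) = C_in + (C₀ − C_in) e^(−t/τ). Set C = 2.91 and solve for t:
e^(−t/τ) = (C − C_in)/(C₀ − C_in) = (2.91 − 4.69)/(0.245 − 4.69) = 0.40045
t = −τ ln(…) = 39.140 × 0.91517 = 35.820 s.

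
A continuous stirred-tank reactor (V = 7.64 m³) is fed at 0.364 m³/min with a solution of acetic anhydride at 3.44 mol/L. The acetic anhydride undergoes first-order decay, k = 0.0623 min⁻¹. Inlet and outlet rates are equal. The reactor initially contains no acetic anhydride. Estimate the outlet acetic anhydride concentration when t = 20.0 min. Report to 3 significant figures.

1.33 mol/L

V dC/dt = Q(C_in − C) − k V C.
dC/dt = (Q/V) C_in − (Q/V + k) C; effective rate a = Q/V + k = 0.047644 + 0.0623 = 0.10994 min⁻¹.
C_ss = Q C_in/(Q + kV) = 1.4907 mol/L; C(t) = C_ss + (C₀ − C_ss) e^(−a t).
C(20.0) = 1.4907 + (-1.4907)·e^(−0.10994·20.0) = 1.4907 + (-1.4907)·0.11093 = 1.3254 mol/L.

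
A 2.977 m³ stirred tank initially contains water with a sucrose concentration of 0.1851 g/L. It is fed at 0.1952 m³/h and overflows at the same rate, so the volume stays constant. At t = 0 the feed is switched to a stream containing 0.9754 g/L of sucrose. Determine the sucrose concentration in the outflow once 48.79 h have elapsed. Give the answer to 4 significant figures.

0.9432 g/L

Species balance on the tank: V dC/dt = Q(C_in − C).
Time constant τ = V/Q = 2.977/0.1952 = 15.2510 h.
Solution: C(t) = C_in + (C₀ − C_in) e^(−t/τ).
C(48.79) = 0.9754 + (0.1851 − 0.9754)·e^(−48.79/15.2510) = 0.9754 + (-0.790300)·0.0407977 = 0.943158 g/L.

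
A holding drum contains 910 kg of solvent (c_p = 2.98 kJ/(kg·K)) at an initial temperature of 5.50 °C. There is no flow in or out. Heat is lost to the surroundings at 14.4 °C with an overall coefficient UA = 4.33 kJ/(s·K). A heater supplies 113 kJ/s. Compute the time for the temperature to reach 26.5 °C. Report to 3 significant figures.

M c_p dT/dt = −UA(T − T_amb) + Q̇.
τ = M c_p/UA = 626.28 s; T_ss = T_amb + Q̇/UA = 14.4 + 113/4.33 = 40.497 °C.
T(t) = T_ss + (T₀ − T_ss)e^(−t/τ); set T = 26.5:
t = −τ ln[(T − T_ss)/(T₀ − T_ss)] = −626.28 · ln(0.39995) = 573.94 s.

574 s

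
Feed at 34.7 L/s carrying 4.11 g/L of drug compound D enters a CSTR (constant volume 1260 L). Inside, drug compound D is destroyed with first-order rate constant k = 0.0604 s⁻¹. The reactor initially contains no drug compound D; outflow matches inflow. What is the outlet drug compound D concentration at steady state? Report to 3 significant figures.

Accumulation = in − out − consumed: V dC/dt = Q C_in − Q C − k V C.
At steady state: 0 = Q C_in − (Q + kV) C_ss, so C_ss = Q C_in/(Q + kV).
C_ss = 34.7·4.11/(34.7 + 0.0604·1260) = 142.62/110.80 = 1.2871 g/L.

1.29 g/L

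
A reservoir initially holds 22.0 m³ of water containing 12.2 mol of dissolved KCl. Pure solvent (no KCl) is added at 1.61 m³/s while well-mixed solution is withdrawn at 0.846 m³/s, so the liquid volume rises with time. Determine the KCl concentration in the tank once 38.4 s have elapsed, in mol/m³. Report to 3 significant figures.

0.0930 mol/m³

Total volume: dV/dt = Q_in − Q_out = 0.76400 m³/s, so V(t) = 22.0 + 0.76400 t and V(38.4) = 51.338 m³.
Solute balance: dm/dt = 0 − Q_out C = −Q_out m/V(t).
dm/m = −Q_out dt/(V₀ + 0.76400 t); integrating gives ln(m/m₀) = −(Q_out/(Q_in−Q_out)) ln(V/V₀).
m = m₀ (V₀/V)^(Q_out/(Q_in−Q_out)) = 12.2 × (22.0/51.338)^(1.1073) = 4.7736 mol.
C = m/V = 4.7736/51.338 = 0.092985 mol/m³.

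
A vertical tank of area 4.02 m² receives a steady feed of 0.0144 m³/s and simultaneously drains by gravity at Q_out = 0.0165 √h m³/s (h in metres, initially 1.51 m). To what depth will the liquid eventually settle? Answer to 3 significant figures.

0.762 m

A dh/dt = Q_in − 0.0165 √h. Steady state requires inflow = outflow:
Q_in = 0.0165 √h_ss ⇒ √h_ss = 0.0144/0.0165 = 0.87273.
h_ss = 0.87273² = 0.76165 m. (Since h₀ = 1.51 m > h_ss, the level will fall toward this value.)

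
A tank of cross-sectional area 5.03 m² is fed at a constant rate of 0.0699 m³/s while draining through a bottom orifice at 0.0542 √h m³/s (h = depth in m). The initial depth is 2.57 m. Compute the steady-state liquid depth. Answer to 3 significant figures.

1.66 m

Accumulation of liquid (constant cross-section A): A dh/dt = Q_in − 0.0542 √h. At steady state dh/dt = 0:
Q_in = 0.0542 √h_ss ⇒ √h_ss = 0.0699/0.0542 = 1.2897.
h_ss = 1.2897² = 1.6632 m. (Since h₀ = 2.57 m > h_ss, the level will fall toward this value.)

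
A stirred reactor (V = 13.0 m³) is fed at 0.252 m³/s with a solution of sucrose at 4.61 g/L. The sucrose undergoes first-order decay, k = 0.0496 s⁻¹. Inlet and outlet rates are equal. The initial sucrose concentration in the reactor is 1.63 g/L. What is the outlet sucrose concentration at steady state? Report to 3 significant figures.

V dC/dt = Q(C_in − C) − k V C.
At steady state: 0 = Q C_in − (Q + kV) C_ss, so C_ss = Q C_in/(Q + kV).
C_ss = 0.252·4.61/(0.252 + 0.0496·13.0) = 1.1617/0.89680 = 1.2954 g/L.

1.30 g/L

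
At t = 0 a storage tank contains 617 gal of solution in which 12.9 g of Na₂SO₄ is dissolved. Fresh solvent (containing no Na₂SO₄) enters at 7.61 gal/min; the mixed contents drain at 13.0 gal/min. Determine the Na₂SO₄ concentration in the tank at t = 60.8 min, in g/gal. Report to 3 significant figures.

Let m(t) be the amount of Na₂SO₄. Volume: V(t) = V₀ + (Q_in − Q_out) t = 617 − 5.3900 t; V(60.8) = 289.29 gal.
Solute balance: dm/dt = 0 − Q_out C = −Q_out m/V(t).
Separate: dm/m = −Q_out dt/V(t) ⇒ ln(m/m₀) = −(Q_out/(Q_in−Q_out)) ln(V/V₀).
m = m₀ (V₀/V)^(Q_out/(Q_in−Q_out)) = 12.9 × (617/289.29)^(-2.4119) = 2.0758 g.
C = m/V = 2.0758/289.29 = 0.0071757 g/gal.

0.00718 g/gal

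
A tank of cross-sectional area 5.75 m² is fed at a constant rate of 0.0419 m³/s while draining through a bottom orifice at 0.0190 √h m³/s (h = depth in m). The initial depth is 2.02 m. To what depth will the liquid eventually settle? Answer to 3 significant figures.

4.86 m

Level balance: A dh/dt = 0.0419 − 0.0190 √h. Setting dh/dt = 0:
Q_in = 0.0190 √h_ss ⇒ √h_ss = 0.0419/0.0190 = 2.2053.
h_ss = 2.2053² = 4.8632 m. (Since h₀ = 2.02 m < h_ss, the level will rise toward this value.)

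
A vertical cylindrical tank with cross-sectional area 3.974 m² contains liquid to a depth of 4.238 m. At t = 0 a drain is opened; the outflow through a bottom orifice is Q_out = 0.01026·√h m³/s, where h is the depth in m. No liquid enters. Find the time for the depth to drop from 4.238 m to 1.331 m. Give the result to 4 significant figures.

701.0 s

With no inflow, A dh/dt = −0.01026 √h.
Separate and integrate: 2(√h − √h₀) = −(0.01026/A) t.
t = 2A(√h₀ − √h)/0.01026 = 2·3.974·(√4.238 − √1.331)/0.01026
  = 7.94800 × (2.05864 − 1.15369) / 0.01026 = 701.028 s.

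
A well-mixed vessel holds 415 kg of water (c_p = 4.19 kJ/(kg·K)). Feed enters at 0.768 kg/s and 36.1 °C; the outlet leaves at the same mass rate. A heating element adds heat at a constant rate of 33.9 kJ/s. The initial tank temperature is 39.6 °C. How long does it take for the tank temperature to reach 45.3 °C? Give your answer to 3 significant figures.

M c_p dT/dt = ṁ c_p (T_in − T) + Q̇.
τ = M/ṁ = 540.36 s; T_ss = T_in + Q̇/(ṁ c_p) = 46.635 °C.
T(t) = T_ss + (T₀ − T_ss) e^(−t/τ). Set T = 45.3:
e^(−t/τ) = (45.3 − 46.635)/(39.6 − 46.635) = 0.18974
t = −540.36 · ln(0.18974) = 898.15 s.

898 s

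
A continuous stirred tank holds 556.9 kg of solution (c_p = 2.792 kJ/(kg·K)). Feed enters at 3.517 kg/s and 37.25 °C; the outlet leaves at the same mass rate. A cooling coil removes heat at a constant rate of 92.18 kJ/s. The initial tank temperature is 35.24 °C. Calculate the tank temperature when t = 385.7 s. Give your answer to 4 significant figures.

Heat balance on the well-mixed liquid: M c_p dT/dt = ṁ c_p (T_in − T) − 92.18.
Rearrange: dT/dt = (T_ss − T)/τ with τ = M/ṁ = 158.345 s and T_ss = T_in − Q̇/(ṁ c_p) = 27.8625 °C.
This is linear first-order; T(t) = T_ss + (T₀ − T_ss) e^(−t/τ).
T(385.7) = 27.8625 + (7.37748)·e^(−385.7/158.345) = 27.8625 + (7.37748)·0.0875261 = 28.5082 °C.

28.51 °C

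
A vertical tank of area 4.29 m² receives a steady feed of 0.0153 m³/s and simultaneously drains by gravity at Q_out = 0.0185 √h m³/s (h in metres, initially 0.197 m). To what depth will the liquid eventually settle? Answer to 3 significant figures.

Mass balance (ρ constant): A dh/dt = Q_in − 0.0185 √h. At steady state dh/dt = 0:
Q_in = 0.0185 √h_ss ⇒ √h_ss = 0.0153/0.0185 = 0.82703.
h_ss = 0.82703² = 0.68397 m. (Since h₀ = 0.197 m < h_ss, the level will rise toward this value.)

0.684 m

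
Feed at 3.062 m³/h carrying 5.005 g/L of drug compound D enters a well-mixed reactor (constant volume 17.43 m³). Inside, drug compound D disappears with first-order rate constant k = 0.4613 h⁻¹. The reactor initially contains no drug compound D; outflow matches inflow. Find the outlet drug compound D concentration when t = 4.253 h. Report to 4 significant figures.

1.288 g/L

Species balance: V dC/dt = Q C_in − Q C − k V C.
dC/dt = (Q/V) C_in − (Q/V + k) C; effective rate a = Q/V + k = 0.175674 + 0.4613 = 0.636974 h⁻¹.
C_ss = Q C_in/(Q + kV) = 1.38035 g/L; C(t) = C_ss + (C₀ − C_ss) e^(−a t).
C(4.253) = 1.38035 + (-1.38035)·e^(−0.636974·4.253) = 1.38035 + (-1.38035)·0.0666000 = 1.28842 g/L.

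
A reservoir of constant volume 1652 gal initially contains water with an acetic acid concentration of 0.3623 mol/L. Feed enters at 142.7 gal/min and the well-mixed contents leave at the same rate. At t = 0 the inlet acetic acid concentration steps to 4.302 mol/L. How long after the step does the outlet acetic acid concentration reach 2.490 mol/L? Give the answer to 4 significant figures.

Accumulation = in − out for the solute gives V dC/dt = Q(C_in − C), so τ = V/Q = 11.5767 min.
C(t) = C_in + (C₀ − C_in) e^(−t/τ). Set C = 2.490 and solve for t:
e^(−t/τ) = (C − C_in)/(C₀ − C_in) = (2.490 − 4.302)/(0.3623 − 4.302) = 0.459933
t = −τ ln(…) = 11.5767 × 0.776673 = 8.99134 min.

8.991 min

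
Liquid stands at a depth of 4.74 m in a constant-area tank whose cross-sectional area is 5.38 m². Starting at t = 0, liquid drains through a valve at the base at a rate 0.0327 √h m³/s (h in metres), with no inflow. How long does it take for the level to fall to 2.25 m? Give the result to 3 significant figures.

A dh/dt = −Q_out = −0.0327 √h.
This is separable: 2 d(√h)/dt = −0.0327/A, so √h = √h₀ − (0.0327/(2A)) t.
t = 2A(√h₀ − √h)/0.0327 = 2·5.38·(√4.74 − √2.25)/0.0327
  = 10.760 × (2.1772 − 1.5000) / 0.0327 = 222.82 s.

223 s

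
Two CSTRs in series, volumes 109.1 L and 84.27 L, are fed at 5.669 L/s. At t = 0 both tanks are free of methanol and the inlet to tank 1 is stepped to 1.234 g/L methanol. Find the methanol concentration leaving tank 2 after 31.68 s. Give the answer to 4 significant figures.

Time constants: τᵢ = Vᵢ/Q for each well-mixed tank.
τ₁ = 109.1/5.669 = 19.2450 s; τ₂ = 84.27/5.669 = 14.8651 s.
Solving the cascade with C₁(0)=C₂(0)=0 gives C₂(t) = C_in[1 − (τ₁ e^(−t/τ₁) − τ₂ e^(−t/τ₂))/(τ₁ − τ₂)].
At t = 31.68: e^(−t/τ₁) = 0.192793, e^(−t/τ₂) = 0.118698.
C₂ = 1.234·[1 − (19.2450·0.192793 − 14.8651·0.118698)/(4.37996)] = 1.234·0.555740 = 0.685783 g/L.

0.6858 g/L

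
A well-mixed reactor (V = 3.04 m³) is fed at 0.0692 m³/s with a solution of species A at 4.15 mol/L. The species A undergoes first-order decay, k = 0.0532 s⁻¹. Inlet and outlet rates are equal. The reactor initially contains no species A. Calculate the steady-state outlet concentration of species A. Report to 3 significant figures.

1.24 mol/L

Accumulation = in − out − consumed: V dC/dt = Q C_in − Q C − k V C.
Steady state (dC/dt = 0): C_ss = Q C_in/(Q + kV) = C_in/(1 + kV/Q).
C_ss = 0.0692·4.15/(0.0692 + 0.0532·3.04) = 0.28718/0.23093 = 1.2436 mol/L.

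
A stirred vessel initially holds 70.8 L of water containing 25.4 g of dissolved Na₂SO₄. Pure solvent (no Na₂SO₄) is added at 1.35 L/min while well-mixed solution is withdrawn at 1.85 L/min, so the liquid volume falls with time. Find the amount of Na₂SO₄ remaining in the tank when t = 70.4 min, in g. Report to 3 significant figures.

Total volume: dV/dt = Q_in − Q_out = -0.50000 L/min, so V(t) = 70.8 − 0.50000 t and V(70.4) = 35.600 L.
No Na₂SO₄ enters, so dm/dt = −Q_out · (m/V).
Separate: dm/m = −Q_out dt/V(t) ⇒ ln(m/m₀) = −(Q_out/(Q_in−Q_out)) ln(V/V₀).
m = m₀ (V₀/V)^(Q_out/(Q_in−Q_out)) = 25.4 × (70.8/35.600)^(-3.7000) = 1.9956 g.

2.00 g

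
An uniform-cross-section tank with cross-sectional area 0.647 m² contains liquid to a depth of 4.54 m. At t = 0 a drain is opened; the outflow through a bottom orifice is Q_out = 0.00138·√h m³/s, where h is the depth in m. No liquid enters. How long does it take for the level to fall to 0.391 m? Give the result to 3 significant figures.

A dh/dt = −Q_out = −0.00138 √h.
Separate and integrate: 2(√h − √h₀) = −(0.00138/A) t.
t = 2A(√h₀ − √h)/0.00138 = 2·0.647·(√4.54 − √0.391)/0.00138
  = 1.2940 × (2.1307 − 0.62530) / 0.00138 = 1411.6 s.

1410 s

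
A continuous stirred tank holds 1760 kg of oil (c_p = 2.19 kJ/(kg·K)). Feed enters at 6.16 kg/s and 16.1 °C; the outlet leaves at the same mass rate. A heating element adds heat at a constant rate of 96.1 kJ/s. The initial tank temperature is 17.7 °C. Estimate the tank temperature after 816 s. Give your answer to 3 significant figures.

22.9 °C

Heat balance on the well-mixed liquid: M c_p dT/dt = ṁ c_p (T_in − T) + 96.1.
Rearrange: dT/dt = (T_ss − T)/τ with τ = M/ṁ = 285.71 s and T_ss = T_in + Q̇/(ṁ c_p) = 23.224 °C.
Integrating: T(t) = T_ss + (T₀ − T_ss) e^(−t/τ).
T(816) = 23.224 + (-5.5236)·e^(−816/285.71) = 23.224 + (-5.5236)·0.057498 = 22.906 °C.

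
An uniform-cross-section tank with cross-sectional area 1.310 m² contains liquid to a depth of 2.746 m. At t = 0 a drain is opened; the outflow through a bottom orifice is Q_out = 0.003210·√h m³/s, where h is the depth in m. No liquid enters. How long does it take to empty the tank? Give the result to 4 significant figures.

1353 s

With no inflow, A dh/dt = −0.003210 √h.
This is separable: 2 d(√h)/dt = −0.003210/A, so √h = √h₀ − (0.003210/(2A)) t.
Tank is empty when √h = 0: t_empty = 2A√h₀/0.003210.
t_empty = 2·1.310·√2.746/0.003210 = 2.62000·1.65711/0.003210 = 1352.53 s.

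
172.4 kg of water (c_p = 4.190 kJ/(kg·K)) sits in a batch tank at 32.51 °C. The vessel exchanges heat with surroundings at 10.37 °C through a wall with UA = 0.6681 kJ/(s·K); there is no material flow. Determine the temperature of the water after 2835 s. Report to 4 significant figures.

M c_p dT/dt = −UA(T − T_amb).
dT/dt = (T_ss − T)/τ with T_ss = T_amb = 10.3700 °C, τ = M c_p/UA = 172.4·4.190/0.6681 = 1081.21 s.
Solution: T(t) = T_ss + (T₀ − T_ss) e^(−t/τ).
T(2835) = 10.3700 + (22.1400)·0.0726528 = 11.9785 °C.

11.98 °C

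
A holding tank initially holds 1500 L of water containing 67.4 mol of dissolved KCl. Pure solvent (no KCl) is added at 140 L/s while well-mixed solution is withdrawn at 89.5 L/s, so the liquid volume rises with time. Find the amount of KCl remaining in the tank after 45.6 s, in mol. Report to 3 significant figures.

Total volume: dV/dt = Q_in − Q_out = 50.500 L/s, so V(t) = 1500 + 50.500 t and V(45.6) = 3802.8 L.
Solute balance: dm/dt = 0 − Q_out C = −Q_out m/V(t).
Separate: dm/m = −Q_out dt/V(t) ⇒ ln(m/m₀) = −(Q_out/(Q_in−Q_out)) ln(V/V₀).
m = m₀ (V₀/V)^(Q_out/(Q_in−Q_out)) = 67.4 × (1500/3802.8)^(1.7723) = 12.961 mol.

13.0 mol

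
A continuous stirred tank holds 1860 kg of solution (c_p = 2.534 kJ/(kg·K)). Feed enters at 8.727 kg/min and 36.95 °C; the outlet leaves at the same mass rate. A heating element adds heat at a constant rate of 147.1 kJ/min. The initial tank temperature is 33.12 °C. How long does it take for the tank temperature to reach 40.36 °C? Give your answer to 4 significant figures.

250.1 min

Heat balance on the well-mixed liquid: M c_p dT/dt = ṁ c_p (T_in − T) + 147.1.
τ = M/ṁ = 213.132 min; T_ss = T_in + Q̇/(ṁ c_p) = 43.6018 °C.
T(t) = T_ss + (T₀ − T_ss) e^(−t/τ). Set T = 40.36:
e^(−t/τ) = (40.36 − 43.6018)/(33.12 − 43.6018) = 0.309281
t = −213.132 · ln(0.309281) = 250.111 min.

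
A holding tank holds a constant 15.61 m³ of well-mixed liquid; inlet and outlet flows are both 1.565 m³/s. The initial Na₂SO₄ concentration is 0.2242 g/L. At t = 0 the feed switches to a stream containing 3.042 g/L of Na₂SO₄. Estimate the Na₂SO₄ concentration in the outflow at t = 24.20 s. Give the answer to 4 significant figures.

Unsteady species balance (constant V, well mixed): V dC/dt = Q(C_in − C).
So dC/dt = (C_in − C)/τ with τ = V/Q = 15.61/1.565 = 9.97444 s.
Solution: C(t) = C_in + (C₀ − C_in) e^(−t/τ).
C(24.20) = 3.042 + (0.2242 − 3.042)·e^(−24.20/9.97444) = 3.042 + (-2.81780)·0.0883719 = 2.79299 g/L.

2.793 g/L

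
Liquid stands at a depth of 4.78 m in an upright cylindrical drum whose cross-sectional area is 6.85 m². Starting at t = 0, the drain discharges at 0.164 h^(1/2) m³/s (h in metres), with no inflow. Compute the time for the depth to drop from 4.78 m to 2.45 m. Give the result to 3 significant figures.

A dh/dt = −Q_out = −0.164 √h.
∫ h^(−1/2) dh = −(0.164/A) ∫ dt, giving 2√h = 2√h₀ − (0.164/A) t.
t = 2A(√h₀ − √h)/0.164 = 2·6.85·(√4.78 − √2.45)/0.164
  = 13.700 × (2.1863 − 1.5652) / 0.164 = 51.882 s.

51.9 s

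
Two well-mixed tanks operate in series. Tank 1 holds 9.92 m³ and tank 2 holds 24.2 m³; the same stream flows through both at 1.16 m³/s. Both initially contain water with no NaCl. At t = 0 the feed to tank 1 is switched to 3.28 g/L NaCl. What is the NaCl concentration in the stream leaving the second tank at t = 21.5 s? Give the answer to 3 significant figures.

1.48 g/L

Time constants: τᵢ = Vᵢ/Q for each well-mixed tank.
τ₁ = 9.92/1.16 = 8.5517 s; τ₂ = 24.2/1.16 = 20.862 s.
Solving the cascade with C₁(0)=C₂(0)=0 gives C₂(t) = C_in[1 − (τ₁ e^(−t/τ₁) − τ₂ e^(−t/τ₂))/(τ₁ − τ₂)].
At t = 21.5: e^(−t/τ₁) = 0.080935, e^(−t/τ₂) = 0.35680.
C₂ = 3.28·[1 − (8.5517·0.080935 − 20.862·0.35680)/(-12.310)] = 3.28·0.45156 = 1.4811 g/L.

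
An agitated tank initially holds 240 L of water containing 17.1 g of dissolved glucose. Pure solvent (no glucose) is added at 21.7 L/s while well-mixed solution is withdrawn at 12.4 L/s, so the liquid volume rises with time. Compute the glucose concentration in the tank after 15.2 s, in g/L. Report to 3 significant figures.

0.0242 g/L

Let m(t) be the amount of glucose. Volume: V(t) = V₀ + (Q_in − Q_out) t = 240 + 9.3000 t; V(15.2) = 381.36 L.
No glucose enters, so dm/dt = −Q_out · (m/V).
dm/m = −Q_out dt/(V₀ + 9.3000 t); integrating gives ln(m/m₀) = −(Q_out/(Q_in−Q_out)) ln(V/V₀).
m = m₀ (V₀/V)^(Q_out/(Q_in−Q_out)) = 17.1 × (240/381.36)^(1.3333) = 9.2221 g.
C = m/V = 9.2221/381.36 = 0.024182 g/L.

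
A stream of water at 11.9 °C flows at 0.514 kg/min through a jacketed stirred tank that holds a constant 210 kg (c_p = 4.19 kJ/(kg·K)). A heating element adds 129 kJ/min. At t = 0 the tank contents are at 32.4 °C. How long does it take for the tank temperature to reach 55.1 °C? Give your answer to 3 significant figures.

M c_p dT/dt = ṁ c_p (T_in − T) + Q̇.
τ = M/ṁ = 408.56 min; T_ss = T_in + Q̇/(ṁ c_p) = 71.798 °C.
T(t) = T_ss + (T₀ − T_ss) e^(−t/τ). Set T = 55.1:
e^(−t/τ) = (55.1 − 71.798)/(32.4 − 71.798) = 0.42383
t = −408.56 · ln(0.42383) = 350.72 min.

351 min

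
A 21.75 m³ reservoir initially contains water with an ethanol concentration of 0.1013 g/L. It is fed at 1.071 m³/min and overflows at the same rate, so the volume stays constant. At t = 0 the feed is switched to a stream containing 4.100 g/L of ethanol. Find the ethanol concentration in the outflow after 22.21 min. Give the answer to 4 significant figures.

Transient balance on the dissolved component: V dC/dt = Q(C_in − C).
Rewrite as dC/dt + C/τ = C_in/τ, τ = V/Q = 20.3081 min.
This is linear first-order; C(t) = C_in + (C₀ − C_in) e^(−t/τ).
C(22.21) = 4.100 + (0.1013 − 4.100)·e^(−22.21/20.3081) = 4.100 + (-3.99870)·0.334991 = 2.76047 g/L.

2.760 g/L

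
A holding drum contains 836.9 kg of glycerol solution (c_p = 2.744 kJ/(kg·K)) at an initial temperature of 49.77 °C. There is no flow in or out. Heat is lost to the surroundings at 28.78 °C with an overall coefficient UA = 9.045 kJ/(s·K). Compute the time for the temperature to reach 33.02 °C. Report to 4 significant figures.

Lumped-capacitance energy balance: M c_p dT/dt = UA(T_amb − T).
τ = M c_p/UA = 253.892 s; T_ss = T_amb = 28.7800 °C.
T(t) = T_ss + (T₀ − T_ss)e^(−t/τ); set T = 33.02:
t = −τ ln[(T − T_ss)/(T₀ − T_ss)] = −253.892 · ln(0.202001) = 406.096 s.

406.1 s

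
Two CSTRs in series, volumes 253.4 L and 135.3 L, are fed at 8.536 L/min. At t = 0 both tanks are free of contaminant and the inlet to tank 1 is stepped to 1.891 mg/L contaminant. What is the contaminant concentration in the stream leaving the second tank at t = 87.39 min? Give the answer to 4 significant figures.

Time constants: τᵢ = Vᵢ/Q for each well-mixed tank.
τ₁ = 253.4/8.536 = 29.6860 min; τ₂ = 135.3/8.536 = 15.8505 min.
Solving the cascade with C₁(0)=C₂(0)=0 gives C₂(t) = C_in[1 − (τ₁ e^(−t/τ₁) − τ₂ e^(−t/τ₂))/(τ₁ − τ₂)].
At t = 87.39: e^(−t/τ₁) = 0.0526648, e^(−t/τ₂) = 0.00403243.
C₂ = 1.891·[1 − (29.6860·0.0526648 − 15.8505·0.00403243)/(13.8355)] = 1.891·0.891620 = 1.68605 mg/L.

1.686 mg/L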